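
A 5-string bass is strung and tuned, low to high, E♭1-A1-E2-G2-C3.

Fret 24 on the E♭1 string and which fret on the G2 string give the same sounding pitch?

8

E♭1 at fret 24 is E♭1 + 24 semitones = E♭3.
The open G2 string is 16 semitones above the open E♭1, so the same pitch on the G2 string lies at fret 24 − 16 = 8.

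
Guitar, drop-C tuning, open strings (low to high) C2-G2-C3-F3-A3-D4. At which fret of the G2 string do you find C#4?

C#4 is 18 semitones above the open G2 (G–G#–A–A#–…–B–C–C#), so it sits at fret 18.

18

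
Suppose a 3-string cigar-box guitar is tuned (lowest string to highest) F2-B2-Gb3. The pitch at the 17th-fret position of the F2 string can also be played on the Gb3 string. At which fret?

4

Fret 17 on F2 is MIDI 41 + 17 = 58 (Bb3). On the Gb3 string (open MIDI 54), that pitch is 58 − 54 = fret 4.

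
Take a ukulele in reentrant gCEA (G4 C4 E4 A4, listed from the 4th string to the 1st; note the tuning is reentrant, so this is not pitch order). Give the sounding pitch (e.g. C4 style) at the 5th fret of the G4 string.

Each fret is one semitone, so G4 + 5 = C5.

C5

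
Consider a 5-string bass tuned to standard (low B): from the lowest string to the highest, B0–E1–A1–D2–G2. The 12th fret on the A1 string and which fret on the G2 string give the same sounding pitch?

2

Fret 12 on A1 is MIDI 33 + 12 = 45 (A2). On the G2 string (open MIDI 43), that pitch is 45 − 43 = fret 2.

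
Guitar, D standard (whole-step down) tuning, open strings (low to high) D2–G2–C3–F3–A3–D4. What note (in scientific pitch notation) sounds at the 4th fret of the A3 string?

C♯4

The open A3 string plus 4 semitones: A–A#–B–C–C#.
The walk passes from B into C once, so the octave number goes from 3 to 4.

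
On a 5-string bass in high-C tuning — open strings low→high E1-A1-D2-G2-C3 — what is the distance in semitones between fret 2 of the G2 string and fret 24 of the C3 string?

27 semitones

G2 at fret 2 → A2 (MIDI 45); C3 at fret 24 → C5 (MIDI 72).
45 − 72 = -27, so the two pitches are 27 semitones apart, with C5 the higher.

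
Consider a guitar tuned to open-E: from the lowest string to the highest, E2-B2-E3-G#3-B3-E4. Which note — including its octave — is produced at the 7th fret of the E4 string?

E4 is MIDI 64. Adding 7 gives 71, which is B4.

B4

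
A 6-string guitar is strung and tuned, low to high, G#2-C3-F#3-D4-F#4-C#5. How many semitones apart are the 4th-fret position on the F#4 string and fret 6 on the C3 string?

F#4 at fret 4 → A#4 (MIDI 70); C3 at fret 6 → F#3 (MIDI 54).
70 − 54 = 16, so the two pitches are 16 semitones apart, with A#4 the higher.

16 semitones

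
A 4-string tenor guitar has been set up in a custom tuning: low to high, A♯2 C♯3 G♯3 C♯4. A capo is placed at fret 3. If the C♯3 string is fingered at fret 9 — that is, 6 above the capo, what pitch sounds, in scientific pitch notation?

A♯3

The capo raises the open C♯3 by 3 semitones to E3; fretting 6 more gives C♯3 + 3 + 6 = C♯3 + 9 semitones = A♯3.
(Also written B♭.)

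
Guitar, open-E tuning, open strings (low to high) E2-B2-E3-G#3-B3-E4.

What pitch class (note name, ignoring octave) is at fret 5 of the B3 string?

E

B3 is MIDI 59. Adding 5 gives 64; 64 mod 12 = 4, i.e. E.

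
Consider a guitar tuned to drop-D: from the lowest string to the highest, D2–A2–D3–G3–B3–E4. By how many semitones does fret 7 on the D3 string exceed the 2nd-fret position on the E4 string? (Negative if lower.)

-9 semitones

D3 at fret 7 → A3 (MIDI 57); E4 at fret 2 → F#4 (MIDI 66).
57 − 66 = -9, so the two pitches are 9 semitones apart.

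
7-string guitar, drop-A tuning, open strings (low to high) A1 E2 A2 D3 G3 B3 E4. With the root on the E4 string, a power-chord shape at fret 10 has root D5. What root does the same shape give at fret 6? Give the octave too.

A#4

Moving from fret 10 to fret 6 shifts the root by -4 semitones.
D5 down 4 semitones is A#4.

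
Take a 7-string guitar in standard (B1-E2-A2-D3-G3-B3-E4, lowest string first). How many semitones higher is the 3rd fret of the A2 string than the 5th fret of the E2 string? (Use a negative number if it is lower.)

3 semitones

A2 at fret 3 → C3 (MIDI 48); E2 at fret 5 → A2 (MIDI 45).
48 − 45 = 3, so the two pitches are 3 semitones apart.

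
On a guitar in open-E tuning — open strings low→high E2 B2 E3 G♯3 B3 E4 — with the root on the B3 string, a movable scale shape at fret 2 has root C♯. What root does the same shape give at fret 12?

Moving from fret 2 to fret 12 shifts the root by 10 semitones.
C♯ up 10 semitones is B.

B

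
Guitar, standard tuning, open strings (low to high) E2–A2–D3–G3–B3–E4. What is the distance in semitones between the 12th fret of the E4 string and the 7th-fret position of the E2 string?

E4 at fret 12 → E5 (MIDI 76); E2 at fret 7 → B2 (MIDI 47).
76 − 47 = 29, so the two pitches are 29 semitones apart, with E5 the higher.

29 semitones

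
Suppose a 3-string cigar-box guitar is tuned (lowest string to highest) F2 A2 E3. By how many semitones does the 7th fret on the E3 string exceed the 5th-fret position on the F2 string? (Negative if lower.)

E3 at fret 7 → B3 (MIDI 59); F2 at fret 5 → A#2 (MIDI 46).
59 − 46 = 13, so the two pitches are 13 semitones apart.

13 semitones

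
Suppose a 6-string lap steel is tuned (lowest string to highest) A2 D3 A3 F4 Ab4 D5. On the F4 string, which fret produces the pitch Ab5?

Ab5 is 15 semitones above the open F4 (F–Gb–G–Ab–…–Gb–G–Ab), so it sits at fret 15.

15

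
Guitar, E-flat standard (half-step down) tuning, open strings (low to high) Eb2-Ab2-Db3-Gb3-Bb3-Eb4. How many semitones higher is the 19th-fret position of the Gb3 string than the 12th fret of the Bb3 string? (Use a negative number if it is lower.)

Gb3 at fret 19 → Db5 (MIDI 73); Bb3 at fret 12 → Bb4 (MIDI 70).
73 − 70 = 3, so the two pitches are 3 semitones apart.

3 semitones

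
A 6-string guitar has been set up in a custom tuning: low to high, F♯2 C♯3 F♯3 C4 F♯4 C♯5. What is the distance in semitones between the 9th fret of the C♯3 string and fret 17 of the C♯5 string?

C♯3 at fret 9 → A♯3 (MIDI 58); C♯5 at fret 17 → F♯6 (MIDI 90).
58 − 90 = -32, so the two pitches are 32 semitones apart, with F♯6 the higher.

32 semitones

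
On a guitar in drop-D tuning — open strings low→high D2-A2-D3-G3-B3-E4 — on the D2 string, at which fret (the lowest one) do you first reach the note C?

10

From D2, count semitones up the chromatic scale until reaching C: D–D#–E–F–…–A#–B–C — 10 steps.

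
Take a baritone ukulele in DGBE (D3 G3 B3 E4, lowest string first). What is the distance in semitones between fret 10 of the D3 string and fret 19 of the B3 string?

D3 at fret 10 → C4 (MIDI 60); B3 at fret 19 → F♯5 (MIDI 78).
60 − 78 = -18, so the two pitches are 18 semitones apart, with F♯5 the higher.

18 semitones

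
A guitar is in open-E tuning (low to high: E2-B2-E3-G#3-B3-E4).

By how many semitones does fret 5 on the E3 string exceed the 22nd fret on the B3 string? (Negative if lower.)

-24 semitones

E3 at fret 5 → A3 (MIDI 57); B3 at fret 22 → A5 (MIDI 81).
57 − 81 = -24, so the two pitches are 24 semitones apart.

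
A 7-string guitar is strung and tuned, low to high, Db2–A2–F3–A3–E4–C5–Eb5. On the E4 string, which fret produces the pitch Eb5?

Eb5 is 11 semitones above the open E4 (E–F–Gb–G–…–Db–D–Eb), so it sits at fret 11.

11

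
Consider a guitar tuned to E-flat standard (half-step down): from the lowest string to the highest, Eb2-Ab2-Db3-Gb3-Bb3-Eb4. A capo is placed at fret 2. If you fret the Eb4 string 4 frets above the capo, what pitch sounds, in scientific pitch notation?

The capo raises the open Eb4 by 2 semitones to F4; fretting 4 more gives Eb4 + 2 + 4 = Eb4 + 6 semitones = A4.

A4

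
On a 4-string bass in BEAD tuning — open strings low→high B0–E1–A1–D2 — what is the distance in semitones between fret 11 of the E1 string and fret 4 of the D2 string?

E1 at fret 11 → D#2 (MIDI 39); D2 at fret 4 → F#2 (MIDI 42).
39 − 42 = -3, so the two pitches are 3 semitones apart, with F#2 the higher.

3 semitones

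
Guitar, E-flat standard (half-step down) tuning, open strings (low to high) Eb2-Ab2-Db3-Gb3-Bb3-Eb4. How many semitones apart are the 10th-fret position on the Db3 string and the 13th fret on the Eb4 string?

Db3 at fret 10 → B3 (MIDI 59); Eb4 at fret 13 → E5 (MIDI 76).
59 − 76 = -17, so the two pitches are 17 semitones apart, with E5 the higher.

17 semitones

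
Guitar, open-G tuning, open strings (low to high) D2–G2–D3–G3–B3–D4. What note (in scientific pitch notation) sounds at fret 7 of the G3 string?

D4

Each fret is one semitone, so G3 + 7 = D4.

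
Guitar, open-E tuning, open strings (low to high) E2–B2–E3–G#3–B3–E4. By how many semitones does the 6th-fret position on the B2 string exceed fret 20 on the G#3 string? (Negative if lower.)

B2 at fret 6 → F3 (MIDI 53); G#3 at fret 20 → E5 (MIDI 76).
53 − 76 = -23, so the two pitches are 23 semitones apart.

-23 semitones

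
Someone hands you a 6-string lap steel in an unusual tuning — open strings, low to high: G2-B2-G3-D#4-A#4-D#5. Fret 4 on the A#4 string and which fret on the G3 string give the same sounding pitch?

19

Fret 4 on A#4 is MIDI 70 + 4 = 74 (D5). On the G3 string (open MIDI 55), that pitch is 74 − 55 = fret 19.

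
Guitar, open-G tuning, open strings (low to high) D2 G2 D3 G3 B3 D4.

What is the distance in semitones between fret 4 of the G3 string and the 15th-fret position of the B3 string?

G3 at fret 4 → B3 (MIDI 59); B3 at fret 15 → D5 (MIDI 74).
59 − 74 = -15, so the two pitches are 15 semitones apart, with D5 the higher.

15 semitones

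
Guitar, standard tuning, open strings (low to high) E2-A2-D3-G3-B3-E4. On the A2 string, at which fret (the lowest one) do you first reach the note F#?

From A2, count semitones up the chromatic scale until reaching F#: A–A#–B–C–C#–D–D#–E–F–F# — 9 steps.

9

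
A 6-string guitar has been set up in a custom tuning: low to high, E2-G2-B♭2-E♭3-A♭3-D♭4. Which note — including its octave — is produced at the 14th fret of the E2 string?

G♭3

Each fret is one semitone, so E2 + 14 = G♭3.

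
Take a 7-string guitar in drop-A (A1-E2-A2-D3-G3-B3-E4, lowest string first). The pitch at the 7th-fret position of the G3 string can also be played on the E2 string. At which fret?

G3 at fret 7 is G3 + 7 semitones = D4.
The open E2 string is 15 semitones below the open G3, so the same pitch on the E2 string lies at fret 7 + 15 = 22.

22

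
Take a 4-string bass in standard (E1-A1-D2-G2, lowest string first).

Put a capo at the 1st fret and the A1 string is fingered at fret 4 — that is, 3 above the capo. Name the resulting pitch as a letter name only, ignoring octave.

The capo raises the open A1 by 1 semitone to A#1; fretting 3 more gives A1 + 1 + 3 = A1 + 4 semitones, landing on C#.

C#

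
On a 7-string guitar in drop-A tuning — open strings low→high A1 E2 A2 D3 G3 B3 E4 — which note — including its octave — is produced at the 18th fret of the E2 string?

Each fret is one semitone, so E2 + 18 = A#3.
(Equivalently spelled Bb3.)

A#3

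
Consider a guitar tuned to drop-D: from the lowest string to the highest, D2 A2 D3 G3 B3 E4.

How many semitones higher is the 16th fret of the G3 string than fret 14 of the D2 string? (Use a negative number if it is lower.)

G3 at fret 16 → B4 (MIDI 71); D2 at fret 14 → E3 (MIDI 52).
71 − 52 = 19, so the two pitches are 19 semitones apart.

19 semitones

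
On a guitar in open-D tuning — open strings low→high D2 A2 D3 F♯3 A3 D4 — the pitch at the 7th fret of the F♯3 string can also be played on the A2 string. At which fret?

16

Fret 7 on F♯3 is MIDI 54 + 7 = 61 (C♯4). On the A2 string (open MIDI 45), that pitch is 61 − 45 = fret 16.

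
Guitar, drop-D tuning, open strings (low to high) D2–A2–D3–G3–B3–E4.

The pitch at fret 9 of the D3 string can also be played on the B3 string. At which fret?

0

Fret 9 on D3 is MIDI 50 + 9 = 59 (B3). On the B3 string (open MIDI 59), that pitch is 59 − 59 = fret 0.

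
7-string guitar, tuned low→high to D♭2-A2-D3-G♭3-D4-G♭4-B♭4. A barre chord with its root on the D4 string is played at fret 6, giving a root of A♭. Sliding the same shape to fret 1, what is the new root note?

Moving from fret 6 to fret 1 shifts the root by -5 semitones.
A♭ down 5 semitones is E♭.

E♭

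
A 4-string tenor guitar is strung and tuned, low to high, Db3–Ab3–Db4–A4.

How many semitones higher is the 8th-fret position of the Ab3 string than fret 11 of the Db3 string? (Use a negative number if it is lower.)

Ab3 at fret 8 → E4 (MIDI 64); Db3 at fret 11 → C4 (MIDI 60).
64 − 60 = 4, so the two pitches are 4 semitones apart.

4 semitones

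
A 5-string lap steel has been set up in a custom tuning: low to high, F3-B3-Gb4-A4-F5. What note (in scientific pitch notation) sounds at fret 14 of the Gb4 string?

Gb4 is MIDI 66. Adding 14 gives 80, which is Ab5.
(Equivalently spelled G#5.)

Ab5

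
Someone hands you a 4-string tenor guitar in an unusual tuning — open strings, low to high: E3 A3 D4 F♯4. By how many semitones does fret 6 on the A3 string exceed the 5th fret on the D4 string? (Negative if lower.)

A3 at fret 6 → D♯4 (MIDI 63); D4 at fret 5 → G4 (MIDI 67).
63 − 67 = -4, so the two pitches are 4 semitones apart.

-4 semitones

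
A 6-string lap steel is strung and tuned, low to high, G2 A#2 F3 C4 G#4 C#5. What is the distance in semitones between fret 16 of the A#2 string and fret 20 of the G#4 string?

26 semitones

A#2 at fret 16 → D4 (MIDI 62); G#4 at fret 20 → E6 (MIDI 88).
62 − 88 = -26, so the two pitches are 26 semitones apart, with E6 the higher.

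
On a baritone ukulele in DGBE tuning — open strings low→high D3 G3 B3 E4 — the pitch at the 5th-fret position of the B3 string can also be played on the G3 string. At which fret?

9

B3 at fret 5 is B3 + 5 semitones = E4.
The open G3 string is 4 semitones below the open B3, so the same pitch on the G3 string lies at fret 5 + 4 = 9.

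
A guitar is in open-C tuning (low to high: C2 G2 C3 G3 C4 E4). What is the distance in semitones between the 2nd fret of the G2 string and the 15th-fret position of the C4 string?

30 semitones

G2 at fret 2 → A2 (MIDI 45); C4 at fret 15 → D#5 (MIDI 75).
45 − 75 = -30, so the two pitches are 30 semitones apart, with D#5 the higher.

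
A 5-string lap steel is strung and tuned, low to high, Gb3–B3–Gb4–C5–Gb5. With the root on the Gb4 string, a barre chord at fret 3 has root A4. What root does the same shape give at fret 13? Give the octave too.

Moving from fret 3 to fret 13 shifts the root by 10 semitones.
A4 up 10 semitones is G5.

G5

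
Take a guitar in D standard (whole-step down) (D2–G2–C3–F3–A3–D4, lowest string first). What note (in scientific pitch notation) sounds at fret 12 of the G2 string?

The open G2 string plus 12 semitones: G–G#–A–A#–…–F–F#–G.
The walk passes from B into C once, so the octave number goes from 2 to 3.

G3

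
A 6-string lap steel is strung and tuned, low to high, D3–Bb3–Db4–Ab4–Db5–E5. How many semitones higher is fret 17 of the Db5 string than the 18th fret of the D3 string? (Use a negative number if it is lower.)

Db5 at fret 17 → Gb6 (MIDI 90); D3 at fret 18 → Ab4 (MIDI 68).
90 − 68 = 22, so the two pitches are 22 semitones apart.

22 semitones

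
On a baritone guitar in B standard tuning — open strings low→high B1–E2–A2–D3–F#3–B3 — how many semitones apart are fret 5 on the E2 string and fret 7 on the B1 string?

3 semitones

E2 at fret 5 → A2 (MIDI 45); B1 at fret 7 → F#2 (MIDI 42).
45 − 42 = 3, so the two pitches are 3 semitones apart, with A2 the higher.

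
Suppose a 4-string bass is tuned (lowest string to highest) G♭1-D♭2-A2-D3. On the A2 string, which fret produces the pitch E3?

E3 is 7 semitones above the open A2 (A–Bb–B–C–Db–D–Eb–E), so it sits at fret 7.

7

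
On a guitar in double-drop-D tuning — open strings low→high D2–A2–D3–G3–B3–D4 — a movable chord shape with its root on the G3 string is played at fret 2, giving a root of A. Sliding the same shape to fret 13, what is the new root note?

Moving from fret 2 to fret 13 shifts the root by 11 semitones.
A up 11 semitones is G#.

G#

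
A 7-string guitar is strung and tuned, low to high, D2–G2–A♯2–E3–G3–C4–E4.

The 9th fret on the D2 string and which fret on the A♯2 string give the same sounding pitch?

D2 at fret 9 is D2 + 9 semitones = B2.
The open A♯2 string is 8 semitones above the open D2, so the same pitch on the A♯2 string lies at fret 9 − 8 = 1.

1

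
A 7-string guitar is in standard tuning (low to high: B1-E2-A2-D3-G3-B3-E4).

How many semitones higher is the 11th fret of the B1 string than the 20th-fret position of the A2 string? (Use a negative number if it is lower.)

B1 at fret 11 → A#2 (MIDI 46); A2 at fret 20 → F4 (MIDI 65).
46 − 65 = -19, so the two pitches are 19 semitones apart.

-19 semitones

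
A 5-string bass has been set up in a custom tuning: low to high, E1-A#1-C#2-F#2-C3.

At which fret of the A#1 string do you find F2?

7

F2 is 7 semitones above the open A#1 (A#–B–C–C#–D–D#–E–F), so it sits at fret 7.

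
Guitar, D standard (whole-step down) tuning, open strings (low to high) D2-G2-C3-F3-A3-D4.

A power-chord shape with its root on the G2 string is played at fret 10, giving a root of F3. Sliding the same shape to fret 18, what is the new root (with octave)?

Moving from fret 10 to fret 18 shifts the root by 8 semitones.
F3 up 8 semitones is C#4.

C#4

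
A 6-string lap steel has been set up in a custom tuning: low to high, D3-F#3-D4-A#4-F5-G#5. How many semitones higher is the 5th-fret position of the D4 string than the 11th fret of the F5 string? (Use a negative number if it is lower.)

D4 at fret 5 → G4 (MIDI 67); F5 at fret 11 → E6 (MIDI 88).
67 − 88 = -21, so the two pitches are 21 semitones apart.

-21 semitones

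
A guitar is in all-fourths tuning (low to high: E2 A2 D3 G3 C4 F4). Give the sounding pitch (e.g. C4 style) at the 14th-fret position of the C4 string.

Each fret is one semitone, so C4 + 14 = D5.

D5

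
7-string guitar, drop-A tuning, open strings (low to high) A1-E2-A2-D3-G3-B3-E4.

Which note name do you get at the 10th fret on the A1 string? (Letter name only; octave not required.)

G

The open A1 string plus 10 semitones: A–A#–B–C–…–F–F#–G.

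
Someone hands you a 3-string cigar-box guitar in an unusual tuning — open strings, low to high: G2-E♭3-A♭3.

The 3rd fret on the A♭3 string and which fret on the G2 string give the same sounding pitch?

A♭3 at fret 3 is A♭3 + 3 semitones = B3.
The open G2 string is 13 semitones below the open A♭3, so the same pitch on the G2 string lies at fret 3 + 13 = 16.

16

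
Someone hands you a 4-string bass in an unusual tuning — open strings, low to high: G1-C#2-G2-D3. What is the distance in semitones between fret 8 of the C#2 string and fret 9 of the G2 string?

C#2 at fret 8 → A2 (MIDI 45); G2 at fret 9 → E3 (MIDI 52).
45 − 52 = -7, so the two pitches are 7 semitones apart, with E3 the higher.

7 semitones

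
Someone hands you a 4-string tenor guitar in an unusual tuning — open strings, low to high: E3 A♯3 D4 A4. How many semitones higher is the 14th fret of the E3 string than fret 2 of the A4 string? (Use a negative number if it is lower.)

-5 semitones

E3 at fret 14 → F♯4 (MIDI 66); A4 at fret 2 → B4 (MIDI 71).
66 − 71 = -5, so the two pitches are 5 semitones apart.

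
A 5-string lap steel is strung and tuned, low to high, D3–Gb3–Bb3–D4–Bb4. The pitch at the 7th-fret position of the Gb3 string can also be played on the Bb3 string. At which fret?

Gb3 at fret 7 is Gb3 + 7 semitones = Db4.
The open Bb3 string is 4 semitones above the open Gb3, so the same pitch on the Bb3 string lies at fret 7 − 4 = 3.

3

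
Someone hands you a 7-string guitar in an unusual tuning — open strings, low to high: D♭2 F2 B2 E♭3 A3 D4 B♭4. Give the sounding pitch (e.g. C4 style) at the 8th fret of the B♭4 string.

G♭5

Each fret is one semitone, so B♭4 + 8 = G♭5.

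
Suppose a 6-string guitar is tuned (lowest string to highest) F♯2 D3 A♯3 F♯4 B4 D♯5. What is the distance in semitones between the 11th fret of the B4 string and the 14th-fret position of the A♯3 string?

10 semitones

B4 at fret 11 → A♯5 (MIDI 82); A♯3 at fret 14 → C5 (MIDI 72).
82 − 72 = 10, so the two pitches are 10 semitones apart, with A♯5 the higher.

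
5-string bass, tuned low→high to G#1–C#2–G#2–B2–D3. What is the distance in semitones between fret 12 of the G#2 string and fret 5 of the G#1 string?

G#2 at fret 12 → G#3 (MIDI 56); G#1 at fret 5 → C#2 (MIDI 37).
56 − 37 = 19, so the two pitches are 19 semitones apart, with G#3 the higher.

19 semitones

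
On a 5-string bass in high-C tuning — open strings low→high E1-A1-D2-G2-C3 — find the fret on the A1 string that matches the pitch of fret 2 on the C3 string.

17

Fret 2 on C3 is MIDI 48 + 2 = 50 (D3). On the A1 string (open MIDI 33), that pitch is 50 − 33 = fret 17.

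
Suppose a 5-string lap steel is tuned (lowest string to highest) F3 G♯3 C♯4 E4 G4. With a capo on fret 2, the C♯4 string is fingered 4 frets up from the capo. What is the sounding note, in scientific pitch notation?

The capo raises the open C♯4 by 2 semitones to D♯4; fretting 4 more gives C♯4 + 2 + 4 = C♯4 + 6 semitones = G4.

G4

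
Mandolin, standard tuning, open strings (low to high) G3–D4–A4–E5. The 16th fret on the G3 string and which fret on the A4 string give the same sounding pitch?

G3 at fret 16 is G3 + 16 semitones = B4.
The open A4 string is 14 semitones above the open G3, so the same pitch on the A4 string lies at fret 16 − 14 = 2.

2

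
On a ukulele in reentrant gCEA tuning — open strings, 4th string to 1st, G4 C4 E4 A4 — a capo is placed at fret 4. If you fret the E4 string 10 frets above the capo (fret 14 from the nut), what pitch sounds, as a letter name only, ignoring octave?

F#

The capo raises the open E4 by 4 semitones to G#4; fretting 10 more gives E4 + 4 + 10 = E4 + 14 semitones, landing on F#.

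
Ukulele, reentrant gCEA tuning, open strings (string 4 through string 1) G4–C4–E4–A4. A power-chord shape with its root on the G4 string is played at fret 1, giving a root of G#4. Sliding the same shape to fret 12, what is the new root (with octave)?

Moving from fret 1 to fret 12 shifts the root by 11 semitones.
G#4 up 11 semitones is G5.

G5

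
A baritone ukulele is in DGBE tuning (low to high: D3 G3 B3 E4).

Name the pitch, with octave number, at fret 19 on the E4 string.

The open E4 string plus 19 semitones: E–F–F#–G–…–A–A#–B.
The walk passes from B into C once, so the octave number goes from 4 to 5.

B5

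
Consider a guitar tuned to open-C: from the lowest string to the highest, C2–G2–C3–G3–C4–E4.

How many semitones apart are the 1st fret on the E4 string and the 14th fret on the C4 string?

9 semitones

E4 at fret 1 → F4 (MIDI 65); C4 at fret 14 → D5 (MIDI 74).
65 − 74 = -9, so the two pitches are 9 semitones apart, with D5 the higher.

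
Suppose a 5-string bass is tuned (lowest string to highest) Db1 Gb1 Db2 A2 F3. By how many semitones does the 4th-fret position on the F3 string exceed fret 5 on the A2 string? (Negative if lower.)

F3 at fret 4 → A3 (MIDI 57); A2 at fret 5 → D3 (MIDI 50).
57 − 50 = 7, so the two pitches are 7 semitones apart.

7 semitones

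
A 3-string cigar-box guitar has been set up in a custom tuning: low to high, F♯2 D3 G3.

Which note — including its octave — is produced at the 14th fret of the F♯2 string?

G♯3

The open F♯2 string plus 14 semitones: F#–G–G#–A–…–F#–G–G#.
The walk passes from B into C once, so the octave number goes from 2 to 3.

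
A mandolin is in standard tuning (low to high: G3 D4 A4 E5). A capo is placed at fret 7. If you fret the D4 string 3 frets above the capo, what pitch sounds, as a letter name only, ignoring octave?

C

The capo raises the open D4 by 7 semitones to A4; fretting 3 more gives D4 + 7 + 3 = D4 + 10 semitones, landing on C.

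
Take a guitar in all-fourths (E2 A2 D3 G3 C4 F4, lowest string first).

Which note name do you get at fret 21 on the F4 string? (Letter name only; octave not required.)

F4 is MIDI 65. Adding 21 gives 86; 86 mod 12 = 2, i.e. D.

D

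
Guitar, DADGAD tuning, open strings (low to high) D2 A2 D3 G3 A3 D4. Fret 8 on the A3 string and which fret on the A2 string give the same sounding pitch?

20

Fret 8 on A3 is MIDI 57 + 8 = 65 (F4). On the A2 string (open MIDI 45), that pitch is 65 − 45 = fret 20.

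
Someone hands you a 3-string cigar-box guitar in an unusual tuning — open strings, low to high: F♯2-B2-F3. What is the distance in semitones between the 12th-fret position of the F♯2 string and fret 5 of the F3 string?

4 semitones

F♯2 at fret 12 → F♯3 (MIDI 54); F3 at fret 5 → A♯3 (MIDI 58).
54 − 58 = -4, so the two pitches are 4 semitones apart, with A♯3 the higher.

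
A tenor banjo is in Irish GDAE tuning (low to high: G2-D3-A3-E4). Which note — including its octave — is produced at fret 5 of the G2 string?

Each fret is one semitone, so G2 + 5 = C3.

C3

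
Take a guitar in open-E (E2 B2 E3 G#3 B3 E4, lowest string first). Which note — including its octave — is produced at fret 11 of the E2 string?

D#3

Each fret is one semitone, so E2 + 11 = D#3.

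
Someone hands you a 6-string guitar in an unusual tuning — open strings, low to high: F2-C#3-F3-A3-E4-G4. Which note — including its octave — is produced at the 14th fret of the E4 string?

E4 is MIDI 64. Adding 14 gives 78, which is F#5.
(Equivalently spelled Gb5.)

F#5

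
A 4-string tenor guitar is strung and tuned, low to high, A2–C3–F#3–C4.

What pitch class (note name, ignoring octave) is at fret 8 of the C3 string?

G#

C3 is MIDI 48. Adding 8 gives 56; 56 mod 12 = 8, i.e. G#.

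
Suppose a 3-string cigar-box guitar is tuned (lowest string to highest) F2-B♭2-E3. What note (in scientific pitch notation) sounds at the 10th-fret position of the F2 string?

The open F2 string plus 10 semitones: F–Gb–G–Ab–…–Db–D–Eb.
The walk passes from B into C once, so the octave number goes from 2 to 3.

E♭3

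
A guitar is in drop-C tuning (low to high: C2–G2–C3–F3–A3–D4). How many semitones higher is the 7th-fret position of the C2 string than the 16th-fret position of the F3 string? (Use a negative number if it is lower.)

-26 semitones

C2 at fret 7 → G2 (MIDI 43); F3 at fret 16 → A4 (MIDI 69).
43 − 69 = -26, so the two pitches are 26 semitones apart.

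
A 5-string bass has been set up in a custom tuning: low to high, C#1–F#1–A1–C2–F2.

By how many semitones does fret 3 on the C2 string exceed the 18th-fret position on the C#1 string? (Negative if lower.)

C2 at fret 3 → D#2 (MIDI 39); C#1 at fret 18 → G2 (MIDI 43).
39 − 43 = -4, so the two pitches are 4 semitones apart.

-4 semitones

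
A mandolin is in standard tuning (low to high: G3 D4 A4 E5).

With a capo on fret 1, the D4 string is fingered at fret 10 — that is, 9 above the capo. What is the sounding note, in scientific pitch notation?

The capo raises the open D4 by 1 semitone to D♯4; fretting 9 more gives D4 + 1 + 9 = D4 + 10 semitones = C5.

C5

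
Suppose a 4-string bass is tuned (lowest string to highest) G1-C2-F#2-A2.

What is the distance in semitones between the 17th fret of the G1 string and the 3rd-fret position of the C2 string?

9 semitones

G1 at fret 17 → C3 (MIDI 48); C2 at fret 3 → D#2 (MIDI 39).
48 − 39 = 9, so the two pitches are 9 semitones apart, with C3 the higher.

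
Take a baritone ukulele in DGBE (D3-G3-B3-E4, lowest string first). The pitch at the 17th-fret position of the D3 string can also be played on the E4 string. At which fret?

D3 at fret 17 is D3 + 17 semitones = G4.
The open E4 string is 14 semitones above the open D3, so the same pitch on the E4 string lies at fret 17 − 14 = 3.

3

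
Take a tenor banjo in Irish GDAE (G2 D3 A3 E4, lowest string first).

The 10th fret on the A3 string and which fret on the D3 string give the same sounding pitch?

17

A3 at fret 10 is A3 + 10 semitones = G4.
The open D3 string is 7 semitones below the open A3, so the same pitch on the D3 string lies at fret 10 + 7 = 17.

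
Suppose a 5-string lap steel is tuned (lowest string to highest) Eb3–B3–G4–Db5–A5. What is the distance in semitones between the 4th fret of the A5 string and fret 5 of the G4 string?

13 semitones

A5 at fret 4 → Db6 (MIDI 85); G4 at fret 5 → C5 (MIDI 72).
85 − 72 = 13, so the two pitches are 13 semitones apart, with Db6 the higher.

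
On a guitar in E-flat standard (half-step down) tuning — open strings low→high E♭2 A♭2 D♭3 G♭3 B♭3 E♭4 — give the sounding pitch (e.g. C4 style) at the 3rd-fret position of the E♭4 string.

G♭4

The open E♭4 string plus 3 semitones: Eb–E–F–Gb.
No B→C boundary is crossed, so the octave stays at 4.
(Equivalently spelled F♯4.)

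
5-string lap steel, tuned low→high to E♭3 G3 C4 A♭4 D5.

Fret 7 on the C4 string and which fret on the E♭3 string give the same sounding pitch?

C4 at fret 7 is C4 + 7 semitones = G4.
The open E♭3 string is 9 semitones below the open C4, so the same pitch on the E♭3 string lies at fret 7 + 9 = 16.

16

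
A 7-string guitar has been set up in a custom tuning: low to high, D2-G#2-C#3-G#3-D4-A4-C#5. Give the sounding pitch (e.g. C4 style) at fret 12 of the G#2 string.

G#2 is MIDI 44. Adding 12 gives 56, which is G#3.
(Equivalently spelled Ab3.)

G#3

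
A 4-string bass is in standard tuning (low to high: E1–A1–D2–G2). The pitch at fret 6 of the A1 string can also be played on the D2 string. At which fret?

1

Fret 6 on A1 is MIDI 33 + 6 = 39 (D#2). On the D2 string (open MIDI 38), that pitch is 39 − 38 = fret 1.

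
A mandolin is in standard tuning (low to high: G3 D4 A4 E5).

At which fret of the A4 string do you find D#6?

18

D#6 is 18 semitones above the open A4 (A–A#–B–C–…–C#–D–D#), so it sits at fret 18.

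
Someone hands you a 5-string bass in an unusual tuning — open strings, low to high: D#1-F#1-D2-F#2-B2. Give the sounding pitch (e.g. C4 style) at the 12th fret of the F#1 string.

F#1 is MIDI 30. Adding 12 gives 42, which is F#2.
(Equivalently spelled Gb2.)

F#2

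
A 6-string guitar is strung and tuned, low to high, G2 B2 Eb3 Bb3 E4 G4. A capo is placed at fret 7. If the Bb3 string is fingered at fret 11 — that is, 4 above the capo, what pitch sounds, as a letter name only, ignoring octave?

A

The capo raises the open Bb3 by 7 semitones to F4; fretting 4 more gives Bb3 + 7 + 4 = Bb3 + 11 semitones, landing on A.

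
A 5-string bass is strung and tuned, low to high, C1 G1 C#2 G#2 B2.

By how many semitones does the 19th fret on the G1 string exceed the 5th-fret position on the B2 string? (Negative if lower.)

-2 semitones

G1 at fret 19 → D3 (MIDI 50); B2 at fret 5 → E3 (MIDI 52).
50 − 52 = -2, so the two pitches are 2 semitones apart.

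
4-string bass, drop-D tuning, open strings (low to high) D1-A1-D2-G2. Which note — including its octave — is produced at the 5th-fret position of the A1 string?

D2

Each fret is one semitone, so A1 + 5 = D2.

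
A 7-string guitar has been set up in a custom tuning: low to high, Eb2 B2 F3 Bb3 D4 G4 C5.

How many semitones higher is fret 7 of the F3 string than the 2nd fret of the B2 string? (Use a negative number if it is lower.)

11 semitones

F3 at fret 7 → C4 (MIDI 60); B2 at fret 2 → Db3 (MIDI 49).
60 − 49 = 11, so the two pitches are 11 semitones apart.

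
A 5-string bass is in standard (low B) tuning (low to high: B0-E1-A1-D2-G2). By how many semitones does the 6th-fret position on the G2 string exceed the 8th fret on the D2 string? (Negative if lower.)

G2 at fret 6 → C♯3 (MIDI 49); D2 at fret 8 → A♯2 (MIDI 46).
49 − 46 = 3, so the two pitches are 3 semitones apart.

3 semitones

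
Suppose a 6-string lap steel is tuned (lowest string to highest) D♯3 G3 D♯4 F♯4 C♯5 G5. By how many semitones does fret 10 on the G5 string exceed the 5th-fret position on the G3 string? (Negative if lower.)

G5 at fret 10 → F6 (MIDI 89); G3 at fret 5 → C4 (MIDI 60).
89 − 60 = 29, so the two pitches are 29 semitones apart.

29 semitones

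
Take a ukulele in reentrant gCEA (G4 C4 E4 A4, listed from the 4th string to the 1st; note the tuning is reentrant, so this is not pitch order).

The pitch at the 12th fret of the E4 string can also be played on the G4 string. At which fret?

9

E4 at fret 12 is E4 + 12 semitones = E5.
The open G4 string is 3 semitones above the open E4, so the same pitch on the G4 string lies at fret 12 − 3 = 9.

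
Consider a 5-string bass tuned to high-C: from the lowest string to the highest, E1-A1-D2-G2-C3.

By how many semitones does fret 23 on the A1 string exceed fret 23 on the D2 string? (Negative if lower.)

A1 at fret 23 → G#3 (MIDI 56); D2 at fret 23 → C#4 (MIDI 61).
56 − 61 = -5, so the two pitches are 5 semitones apart.

-5 semitones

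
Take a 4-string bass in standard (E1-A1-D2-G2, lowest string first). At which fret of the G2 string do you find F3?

10

F3 is 10 semitones above the open G2 (G–G#–A–A#–…–D#–E–F), so it sits at fret 10.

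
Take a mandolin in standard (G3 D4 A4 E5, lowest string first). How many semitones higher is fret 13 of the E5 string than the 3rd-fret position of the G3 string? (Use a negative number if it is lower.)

E5 at fret 13 → F6 (MIDI 89); G3 at fret 3 → A#3 (MIDI 58).
89 − 58 = 31, so the two pitches are 31 semitones apart.

31 semitones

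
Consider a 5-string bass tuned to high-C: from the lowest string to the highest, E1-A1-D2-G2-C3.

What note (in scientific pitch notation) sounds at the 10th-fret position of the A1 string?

The open A1 string plus 10 semitones: A–A#–B–C–…–F–F#–G.
The walk passes from B into C once, so the octave number goes from 1 to 2.

G2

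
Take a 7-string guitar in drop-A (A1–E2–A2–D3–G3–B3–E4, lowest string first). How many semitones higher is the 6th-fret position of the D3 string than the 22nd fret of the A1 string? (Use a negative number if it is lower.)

D3 at fret 6 → G♯3 (MIDI 56); A1 at fret 22 → G3 (MIDI 55).
56 − 55 = 1, so the two pitches are 1 semitone apart.

1 semitone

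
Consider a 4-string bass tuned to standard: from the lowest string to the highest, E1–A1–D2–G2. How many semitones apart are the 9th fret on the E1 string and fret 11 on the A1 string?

E1 at fret 9 → C#2 (MIDI 37); A1 at fret 11 → G#2 (MIDI 44).
37 − 44 = -7, so the two pitches are 7 semitones apart, with G#2 the higher.

7 semitones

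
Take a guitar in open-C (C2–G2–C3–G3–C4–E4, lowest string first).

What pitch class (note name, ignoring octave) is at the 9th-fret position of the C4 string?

Each fret is one semitone, so C4 + 9 = A.

A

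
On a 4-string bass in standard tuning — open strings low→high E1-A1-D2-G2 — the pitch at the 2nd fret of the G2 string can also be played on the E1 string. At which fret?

G2 at fret 2 is G2 + 2 semitones = A2.
The open E1 string is 15 semitones below the open G2, so the same pitch on the E1 string lies at fret 2 + 15 = 17.

17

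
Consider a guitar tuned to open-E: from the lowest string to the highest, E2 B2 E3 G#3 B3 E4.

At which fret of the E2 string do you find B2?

B2 is 7 semitones above the open E2 (E–F–F#–G–G#–A–A#–B), so it sits at fret 7.

7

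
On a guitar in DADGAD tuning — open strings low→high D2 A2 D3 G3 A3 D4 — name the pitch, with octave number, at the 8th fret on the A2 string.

F3

A2 is MIDI 45. Adding 8 gives 53, which is F3.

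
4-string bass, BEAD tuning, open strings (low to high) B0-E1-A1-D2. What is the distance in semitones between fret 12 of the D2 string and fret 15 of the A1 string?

2 semitones

D2 at fret 12 → D3 (MIDI 50); A1 at fret 15 → C3 (MIDI 48).
50 − 48 = 2, so the two pitches are 2 semitones apart, with D3 the higher.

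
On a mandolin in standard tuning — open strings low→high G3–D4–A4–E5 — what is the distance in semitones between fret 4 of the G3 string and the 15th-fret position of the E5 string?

G3 at fret 4 → B3 (MIDI 59); E5 at fret 15 → G6 (MIDI 91).
59 − 91 = -32, so the two pitches are 32 semitones apart, with G6 the higher.

32 semitones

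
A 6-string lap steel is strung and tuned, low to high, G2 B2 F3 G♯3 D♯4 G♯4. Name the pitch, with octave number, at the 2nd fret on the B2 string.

C♯3

B2 is MIDI 47. Adding 2 gives 49, which is C♯3.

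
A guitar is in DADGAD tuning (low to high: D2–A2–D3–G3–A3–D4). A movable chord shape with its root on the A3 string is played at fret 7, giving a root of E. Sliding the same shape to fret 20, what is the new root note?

Moving from fret 7 to fret 20 shifts the root by 13 semitones.
E up 13 semitones is F.

F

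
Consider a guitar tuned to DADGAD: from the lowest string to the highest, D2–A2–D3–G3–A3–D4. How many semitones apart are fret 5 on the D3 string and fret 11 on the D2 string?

6 semitones

D3 at fret 5 → G3 (MIDI 55); D2 at fret 11 → C#3 (MIDI 49).
55 − 49 = 6, so the two pitches are 6 semitones apart, with G3 the higher.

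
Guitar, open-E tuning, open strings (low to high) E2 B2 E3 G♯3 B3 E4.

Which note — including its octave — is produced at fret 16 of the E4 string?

E4 is MIDI 64. Adding 16 gives 80, which is G♯5.
(Equivalently spelled A♭5.)

G♯5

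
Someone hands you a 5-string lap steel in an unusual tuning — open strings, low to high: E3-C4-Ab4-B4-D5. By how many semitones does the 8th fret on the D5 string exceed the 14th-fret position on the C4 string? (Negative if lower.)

8 semitones

D5 at fret 8 → Bb5 (MIDI 82); C4 at fret 14 → D5 (MIDI 74).
82 − 74 = 8, so the two pitches are 8 semitones apart.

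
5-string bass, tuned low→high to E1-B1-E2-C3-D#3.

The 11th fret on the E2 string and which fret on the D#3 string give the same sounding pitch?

Fret 11 on E2 is MIDI 40 + 11 = 51 (D#3). On the D#3 string (open MIDI 51), that pitch is 51 − 51 = fret 0.

0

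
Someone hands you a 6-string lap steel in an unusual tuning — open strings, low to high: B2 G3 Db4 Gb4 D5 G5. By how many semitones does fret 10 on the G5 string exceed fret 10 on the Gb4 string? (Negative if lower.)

G5 at fret 10 → F6 (MIDI 89); Gb4 at fret 10 → E5 (MIDI 76).
89 − 76 = 13, so the two pitches are 13 semitones apart.

13 semitones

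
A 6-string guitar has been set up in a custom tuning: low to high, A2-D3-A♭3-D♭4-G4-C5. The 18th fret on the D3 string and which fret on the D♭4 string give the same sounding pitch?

7

Fret 18 on D3 is MIDI 50 + 18 = 68 (A♭4). On the D♭4 string (open MIDI 61), that pitch is 68 − 61 = fret 7.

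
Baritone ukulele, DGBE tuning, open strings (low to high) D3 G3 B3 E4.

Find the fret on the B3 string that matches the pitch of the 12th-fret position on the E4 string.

17

E4 at fret 12 is E4 + 12 semitones = E5.
The open B3 string is 5 semitones below the open E4, so the same pitch on the B3 string lies at fret 12 + 5 = 17.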